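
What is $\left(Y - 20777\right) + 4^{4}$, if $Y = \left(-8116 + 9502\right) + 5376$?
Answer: $-13759$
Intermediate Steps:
$Y = 6762$ ($Y = 1386 + 5376 = 6762$)
$\left(Y - 20777\right) + 4^{4} = \left(6762 - 20777\right) + 4^{4} = -14015 + 256 = -13759$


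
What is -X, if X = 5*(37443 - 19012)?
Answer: -92155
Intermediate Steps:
X = 92155 (X = 5*18431 = 92155)
-X = -1*92155 = -92155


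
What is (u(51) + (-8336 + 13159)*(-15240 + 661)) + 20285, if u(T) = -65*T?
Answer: -70297547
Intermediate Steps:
(u(51) + (-8336 + 13159)*(-15240 + 661)) + 20285 = (-65*51 + (-8336 + 13159)*(-15240 + 661)) + 20285 = (-3315 + 4823*(-14579)) + 20285 = (-3315 - 70314517) + 20285 = -70317832 + 20285 = -70297547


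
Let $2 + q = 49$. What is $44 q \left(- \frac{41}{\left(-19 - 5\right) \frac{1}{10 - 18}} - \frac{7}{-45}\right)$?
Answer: $- \frac{1257344}{45} \approx -27941.0$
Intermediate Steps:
$q = 47$ ($q = -2 + 49 = 47$)
$44 q \left(- \frac{41}{\left(-19 - 5\right) \frac{1}{10 - 18}} - \frac{7}{-45}\right) = 44 \cdot 47 \left(- \frac{41}{\left(-19 - 5\right) \frac{1}{10 - 18}} - \frac{7}{-45}\right) = 2068 \left(- \frac{41}{\left(-24\right) \frac{1}{-8}} - - \frac{7}{45}\right) = 2068 \left(- \frac{41}{\left(-24\right) \left(- \frac{1}{8}\right)} + \frac{7}{45}\right) = 2068 \left(- \frac{41}{3} + \frac{7}{45}\right) = 2068 \left(- \frac{608}{45}\right) = - \frac{1257344}{45}$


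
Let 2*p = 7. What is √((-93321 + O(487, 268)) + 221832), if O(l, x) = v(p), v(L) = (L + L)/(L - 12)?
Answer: √37139441/17 ≈ 358.48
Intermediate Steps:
p = 7/2 (p = (½)*7 = 7/2 ≈ 3.5000)
v(L) = 2*L/(-12 + L) (v(L) = (2*L)/(-12 + L) = 2*L/(-12 + L))
O(l, x) = -14/17 (O(l, x) = 2*(7/2)/(-12 + 7/2) = 2*(7/2)/(-17/2) = 2*(7/2)*(-2/17) = -14/17)
√((-93321 + O(487, 268)) + 221832) = √((-93321 - 14/17) + 221832) = √(-1586471/17 + 221832) = √(2184673/17) = √37139441/17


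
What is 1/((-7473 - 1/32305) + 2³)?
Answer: -32305/241156826 ≈ -0.00013396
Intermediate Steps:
1/((-7473 - 1/32305) + 2³) = 1/((-7473 - 1*1/32305) + 8) = 1/((-7473 - 1/32305) + 8) = 1/(-241415266/32305 + 8) = 1/(-241156826/32305) = -32305/241156826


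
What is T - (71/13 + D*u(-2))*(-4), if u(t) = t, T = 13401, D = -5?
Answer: 175017/13 ≈ 13463.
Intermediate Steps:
T - (71/13 + D*u(-2))*(-4) = 13401 - (71/13 - 5*(-2))*(-4) = 13401 - (71*(1/13) + 10)*(-4) = 13401 - (71/13 + 10)*(-4) = 13401 - 201*(-4)/13 = 13401 - 1*(-804/13) = 13401 + 804/13 = 175017/13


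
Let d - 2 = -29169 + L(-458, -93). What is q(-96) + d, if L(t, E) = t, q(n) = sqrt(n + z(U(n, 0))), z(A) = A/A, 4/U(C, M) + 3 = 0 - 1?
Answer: -29625 + I*sqrt(95) ≈ -29625.0 + 9.7468*I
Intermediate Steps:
U(C, M) = -1 (U(C, M) = 4/(-3 + (0 - 1)) = 4/(-3 - 1) = 4/(-4) = 4*(-1/4) = -1)
z(A) = 1
q(n) = sqrt(1 + n) (q(n) = sqrt(n + 1) = sqrt(1 + n))
d = -29625 (d = 2 + (-29169 - 458) = 2 - 29627 = -29625)
q(-96) + d = sqrt(1 - 96) - 29625 = sqrt(-95) - 29625 = I*sqrt(95) - 29625 = -29625 + I*sqrt(95)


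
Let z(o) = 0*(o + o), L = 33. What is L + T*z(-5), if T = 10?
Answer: 33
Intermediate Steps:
z(o) = 0 (z(o) = 0*(2*o) = 0)
L + T*z(-5) = 33 + 10*0 = 33 + 0 = 33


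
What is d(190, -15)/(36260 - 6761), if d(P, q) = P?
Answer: 190/29499 ≈ 0.0064409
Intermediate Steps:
d(190, -15)/(36260 - 6761) = 190/(36260 - 6761) = 190/29499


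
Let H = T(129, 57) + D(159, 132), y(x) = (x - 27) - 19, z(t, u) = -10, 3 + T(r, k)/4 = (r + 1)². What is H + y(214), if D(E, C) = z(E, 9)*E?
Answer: 66166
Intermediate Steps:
T(r, k) = -12 + 4*(1 + r)² (T(r, k) = -12 + 4*(r + 1)² = -12 + 4*(1 + r)²)
y(x) = -46 + x (y(x) = (-27 + x) - 19 = -46 + x)
D(E, C) = -10*E
H = 65998 (H = (-12 + 4*(1 + 129)²) - 10*159 = (-12 + 4*130²) - 1590 = (-12 + 4*16900) - 1590 = (-12 + 67600) - 1590 = 67588 - 1590 = 65998)
H + y(214) = 65998 + (-46 + 214) = 65998 + 168 = 66166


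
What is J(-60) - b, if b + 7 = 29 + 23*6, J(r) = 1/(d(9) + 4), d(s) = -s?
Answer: -801/5 ≈ -160.20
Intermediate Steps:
J(r) = -⅕ (J(r) = 1/(-1*9 + 4) = 1/(-9 + 4) = 1/(-5) = -⅕)
b = 160 (b = -7 + (29 + 23*6) = -7 + (29 + 138) = -7 + 167 = 160)
J(-60) - b = -⅕ - 1*160 = -⅕ - 160 = -801/5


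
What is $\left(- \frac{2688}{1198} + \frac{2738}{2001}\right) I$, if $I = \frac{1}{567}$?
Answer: $- \frac{1049282}{679605633} \approx -0.001544$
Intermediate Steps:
$I = \frac{1}{567} \approx 0.0017637$
$\left(- \frac{2688}{1198} + \frac{2738}{2001}\right) I = \left(- \frac{2688}{1198} + \frac{2738}{2001}\right) \frac{1}{567} = \left(\left(-2688\right) \frac{1}{1198} + 2738 \cdot \frac{1}{2001}\right) \frac{1}{567} = \left(- \frac{1344}{599} + \frac{2738}{2001}\right) \frac{1}{567} = \left(- \frac{1049282}{1198599}\right) \frac{1}{567} = - \frac{1049282}{679605633}$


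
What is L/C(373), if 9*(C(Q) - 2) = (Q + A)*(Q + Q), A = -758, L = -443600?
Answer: 499050/35899 ≈ 13.902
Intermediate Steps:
C(Q) = 2 + 2*Q*(-758 + Q)/9 (C(Q) = 2 + ((Q - 758)*(Q + Q))/9 = 2 + ((-758 + Q)*(2*Q))/9 = 2 + (2*Q*(-758 + Q))/9 = 2 + 2*Q*(-758 + Q)/9)
L/C(373) = -443600/(2 - 1516/9*373 + (2/9)*373²) = -443600/(2 - 565468/9 + (2/9)*139129) = -443600/(2 - 565468/9 + 278258/9) = -443600/(-287192/9) = -443600*(-9/287192) = 499050/35899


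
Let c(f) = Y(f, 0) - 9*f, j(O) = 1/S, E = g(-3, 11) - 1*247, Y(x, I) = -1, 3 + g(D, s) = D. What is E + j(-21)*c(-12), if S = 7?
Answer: -1664/7 ≈ -237.71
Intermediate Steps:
g(D, s) = -3 + D
E = -253 (E = (-3 - 3) - 1*247 = -6 - 247 = -253)
j(O) = ⅐ (j(O) = 1/7 = ⅐)
c(f) = -1 - 9*f
E + j(-21)*c(-12) = -253 + (-1 - 9*(-12))/7 = -253 + (-1 + 108)/7 = -253 + (⅐)*107 = -253 + 107/7 = -1664/7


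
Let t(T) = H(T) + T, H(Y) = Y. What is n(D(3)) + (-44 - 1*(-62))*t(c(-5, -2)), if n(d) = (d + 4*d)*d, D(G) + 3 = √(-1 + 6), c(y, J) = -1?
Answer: 34 - 30*√5 ≈ -33.082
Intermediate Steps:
D(G) = -3 + √5 (D(G) = -3 + √(-1 + 6) = -3 + √5)
n(d) = 5*d² (n(d) = (5*d)*d = 5*d²)
t(T) = 2*T (t(T) = T + T = 2*T)
n(D(3)) + (-44 - 1*(-62))*t(c(-5, -2)) = 5*(-3 + √5)² + (-44 - 1*(-62))*(2*(-1)) = 5*(-3 + √5)² + (-44 + 62)*(-2) = 5*(-3 + √5)² + 18*(-2) = 5*(-3 + √5)² - 36 = -36 + 5*(-3 + √5)²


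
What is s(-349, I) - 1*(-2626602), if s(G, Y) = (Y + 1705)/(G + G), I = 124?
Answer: 1833366367/698 ≈ 2.6266e+6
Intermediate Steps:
s(G, Y) = (1705 + Y)/(2*G) (s(G, Y) = (1705 + Y)/((2*G)) = (1705 + Y)*(1/(2*G)) = (1705 + Y)/(2*G))
s(-349, I) - 1*(-2626602) = (½)*(1705 + 124)/(-349) - 1*(-2626602) = (½)*(-1/349)*1829 + 2626602 = -1829/698 + 2626602 = 1833366367/698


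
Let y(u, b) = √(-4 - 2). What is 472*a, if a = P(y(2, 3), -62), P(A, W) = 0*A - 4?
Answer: -1888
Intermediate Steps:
y(u, b) = I*√6 (y(u, b) = √(-6) = I*√6)
P(A, W) = -4 (P(A, W) = 0 - 4 = -4)
a = -4
472*a = 472*(-4) = -1888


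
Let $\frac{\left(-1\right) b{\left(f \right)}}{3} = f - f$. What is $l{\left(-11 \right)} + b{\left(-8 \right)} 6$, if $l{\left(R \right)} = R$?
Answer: $-11$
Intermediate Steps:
$b{\left(f \right)} = 0$ ($b{\left(f \right)} = - 3 \left(f - f\right) = \left(-3\right) 0 = 0$)
$l{\left(-11 \right)} + b{\left(-8 \right)} 6 = -11 + 0 \cdot 6 = -11 + 0 = -11$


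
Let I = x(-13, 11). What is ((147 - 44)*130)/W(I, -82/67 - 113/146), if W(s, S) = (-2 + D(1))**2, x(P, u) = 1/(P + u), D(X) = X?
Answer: 13390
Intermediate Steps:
I = -1/2 (I = 1/(-13 + 11) = 1/(-2) = -1/2 ≈ -0.50000)
W(s, S) = 1 (W(s, S) = (-2 + 1)**2 = (-1)**2 = 1)
((147 - 44)*130)/W(I, -82/67 - 113/146) = ((147 - 44)*130)/1 = (103*130)*1 = 13390*1 = 13390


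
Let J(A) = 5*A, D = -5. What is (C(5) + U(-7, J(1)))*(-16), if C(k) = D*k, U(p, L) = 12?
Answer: 208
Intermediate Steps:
C(k) = -5*k
(C(5) + U(-7, J(1)))*(-16) = (-5*5 + 12)*(-16) = (-25 + 12)*(-16) = -13*(-16) = 208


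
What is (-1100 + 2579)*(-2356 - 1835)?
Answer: -6198489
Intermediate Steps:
(-1100 + 2579)*(-2356 - 1835) = 1479*(-4191) = -6198489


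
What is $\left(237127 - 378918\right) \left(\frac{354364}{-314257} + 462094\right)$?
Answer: $- \frac{20590310483511054}{314257} \approx -6.5521 \cdot 10^{10}$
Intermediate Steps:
$\left(237127 - 378918\right) \left(\frac{354364}{-314257} + 462094\right) = - 141791 \left(354364 \left(- \frac{1}{314257}\right) + 462094\right) = - 141791 \left(- \frac{354364}{314257} + 462094\right) = \left(-141791\right) \frac{145215919794}{314257} = - \frac{20590310483511054}{314257}$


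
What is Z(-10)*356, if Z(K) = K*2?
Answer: -7120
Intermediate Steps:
Z(K) = 2*K
Z(-10)*356 = (2*(-10))*356 = -20*356 = -7120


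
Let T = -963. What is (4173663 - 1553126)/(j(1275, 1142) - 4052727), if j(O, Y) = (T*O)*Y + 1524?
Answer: -2620537/1406227353 ≈ -0.0018635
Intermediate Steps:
j(O, Y) = 1524 - 963*O*Y (j(O, Y) = (-963*O)*Y + 1524 = -963*O*Y + 1524 = 1524 - 963*O*Y)
(4173663 - 1553126)/(j(1275, 1142) - 4052727) = (4173663 - 1553126)/((1524 - 963*1275*1142) - 4052727) = 2620537/((1524 - 1402176150) - 4052727) = 2620537/(-1402174626 - 4052727) = 2620537/(-1406227353) = 2620537*(-1/1406227353) = -2620537/1406227353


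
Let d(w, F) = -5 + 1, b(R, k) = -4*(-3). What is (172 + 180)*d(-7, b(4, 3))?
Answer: -1408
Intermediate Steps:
b(R, k) = 12
d(w, F) = -4
(172 + 180)*d(-7, b(4, 3)) = (172 + 180)*(-4) = 352*(-4) = -1408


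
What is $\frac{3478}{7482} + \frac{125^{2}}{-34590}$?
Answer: $\frac{37753}{2875582} \approx 0.013129$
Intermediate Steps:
$\frac{3478}{7482} + \frac{125^{2}}{-34590} = 3478 \cdot \frac{1}{7482} + 15625 \left(- \frac{1}{34590}\right) = \frac{1739}{3741} - \frac{3125}{6918} = \frac{37753}{2875582}$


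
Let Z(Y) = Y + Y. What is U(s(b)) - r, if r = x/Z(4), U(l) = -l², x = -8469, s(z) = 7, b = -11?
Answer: 8077/8 ≈ 1009.6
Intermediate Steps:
Z(Y) = 2*Y
r = -8469/8 (r = -8469/(2*4) = -8469/8 ≈ -1058.6)
U(s(b)) - r = -1*7² - 1*(-8469/8) = -1*49 + 8469/8 = -49 + 8469/8 = 8077/8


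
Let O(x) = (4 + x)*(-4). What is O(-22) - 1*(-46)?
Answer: 118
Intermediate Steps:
O(x) = -16 - 4*x
O(-22) - 1*(-46) = (-16 - 4*(-22)) - 1*(-46) = (-16 + 88) + 46 = 72 + 46 = 118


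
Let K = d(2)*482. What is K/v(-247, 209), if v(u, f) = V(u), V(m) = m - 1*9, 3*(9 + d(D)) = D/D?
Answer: 3133/192 ≈ 16.318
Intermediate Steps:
d(D) = -26/3 (d(D) = -9 + (D/D)/3 = -9 + (⅓)*1 = -9 + ⅓ = -26/3)
K = -12532/3 (K = -26/3*482 = -12532/3 ≈ -4177.3)
V(m) = -9 + m (V(m) = m - 9 = -9 + m)
v(u, f) = -9 + u
K/v(-247, 209) = -12532/(3*(-9 - 247)) = -12532/3/(-256) = -12532/3*(-1/256) = 3133/192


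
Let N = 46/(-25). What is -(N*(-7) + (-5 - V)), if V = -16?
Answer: -597/25 ≈ -23.880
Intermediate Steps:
N = -46/25 (N = 46*(-1/25) = -46/25 ≈ -1.8400)
-(N*(-7) + (-5 - V)) = -(-46/25*(-7) + (-5 - 1*(-16))) = -(322/25 + (-5 + 16)) = -(322/25 + 11) = -1*597/25 = -597/25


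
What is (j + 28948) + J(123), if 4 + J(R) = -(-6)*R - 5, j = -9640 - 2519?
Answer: 17518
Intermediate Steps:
j = -12159
J(R) = -9 + 6*R (J(R) = -4 + (-(-6)*R - 5) = -4 + (6*R - 5) = -4 + (-5 + 6*R) = -9 + 6*R)
(j + 28948) + J(123) = (-12159 + 28948) + (-9 + 6*123) = 16789 + (-9 + 738) = 16789 + 729 = 17518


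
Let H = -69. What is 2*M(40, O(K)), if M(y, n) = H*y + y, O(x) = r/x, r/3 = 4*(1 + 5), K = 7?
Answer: -5440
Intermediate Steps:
r = 72 (r = 3*(4*(1 + 5)) = 3*(4*6) = 3*24 = 72)
O(x) = 72/x
M(y, n) = -68*y (M(y, n) = -69*y + y = -68*y)
2*M(40, O(K)) = 2*(-68*40) = 2*(-2720) = -5440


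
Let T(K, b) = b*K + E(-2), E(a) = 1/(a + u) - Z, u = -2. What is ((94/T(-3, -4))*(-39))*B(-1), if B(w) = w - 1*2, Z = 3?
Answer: 43992/35 ≈ 1256.9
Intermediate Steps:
B(w) = -2 + w (B(w) = w - 2 = -2 + w)
E(a) = -3 + 1/(-2 + a) (E(a) = 1/(a - 2) - 1*3 = 1/(-2 + a) - 3 = -3 + 1/(-2 + a))
T(K, b) = -13/4 + K*b (T(K, b) = b*K + (7 - 3*(-2))/(-2 - 2) = K*b + (7 + 6)/(-4) = K*b - ¼*13 = K*b - 13/4 = -13/4 + K*b)
((94/T(-3, -4))*(-39))*B(-1) = ((94/(-13/4 - 3*(-4)))*(-39))*(-2 - 1) = ((94/(-13/4 + 12))*(-39))*(-3) = ((94/(35/4))*(-39))*(-3) = ((94*(4/35))*(-39))*(-3) = ((376/35)*(-39))*(-3) = -14664/35*(-3) = 43992/35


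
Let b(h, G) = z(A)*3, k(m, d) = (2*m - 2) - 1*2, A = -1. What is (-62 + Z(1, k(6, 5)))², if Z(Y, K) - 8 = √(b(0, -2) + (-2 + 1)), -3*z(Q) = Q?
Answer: 2916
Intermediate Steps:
z(Q) = -Q/3
k(m, d) = -4 + 2*m (k(m, d) = (-2 + 2*m) - 2 = -4 + 2*m)
b(h, G) = 1 (b(h, G) = -⅓*(-1)*3 = (⅓)*3 = 1)
Z(Y, K) = 8 (Z(Y, K) = 8 + √(1 + (-2 + 1)) = 8 + √(1 - 1) = 8 + √0 = 8 + 0 = 8)
(-62 + Z(1, k(6, 5)))² = (-62 + 8)² = (-54)² = 2916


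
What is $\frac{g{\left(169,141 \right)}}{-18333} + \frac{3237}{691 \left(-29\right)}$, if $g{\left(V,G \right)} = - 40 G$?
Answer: $\frac{17892013}{122458329} \approx 0.14611$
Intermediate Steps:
$\frac{g{\left(169,141 \right)}}{-18333} + \frac{3237}{691 \left(-29\right)} = \frac{\left(-40\right) 141}{-18333} + \frac{3237}{691 \left(-29\right)} = \left(-5640\right) \left(- \frac{1}{18333}\right) + \frac{3237}{-20039} = \frac{1880}{6111} + 3237 \left(- \frac{1}{20039}\right) = \frac{1880}{6111} - \frac{3237}{20039} = \frac{17892013}{122458329}$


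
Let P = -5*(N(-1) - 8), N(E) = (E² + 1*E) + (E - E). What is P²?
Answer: 1600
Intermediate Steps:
N(E) = E + E² (N(E) = (E² + E) + 0 = (E + E²) + 0 = E + E²)
P = 40 (P = -5*(-(1 - 1) - 8) = -5*(-1*0 - 8) = -5*(0 - 8) = -5*(-8) = 40)
P² = 40² = 1600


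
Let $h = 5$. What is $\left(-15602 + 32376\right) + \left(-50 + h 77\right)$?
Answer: $17109$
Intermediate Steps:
$\left(-15602 + 32376\right) + \left(-50 + h 77\right) = \left(-15602 + 32376\right) + \left(-50 + 5 \cdot 77\right) = 16774 + \left(-50 + 385\right) = 16774 + 335 = 17109$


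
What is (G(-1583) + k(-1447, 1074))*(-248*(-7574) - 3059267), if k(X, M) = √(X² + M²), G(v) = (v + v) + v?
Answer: 5608165335 - 1180915*√3247285 ≈ 3.4801e+9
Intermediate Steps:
G(v) = 3*v (G(v) = 2*v + v = 3*v)
k(X, M) = √(M² + X²)
(G(-1583) + k(-1447, 1074))*(-248*(-7574) - 3059267) = (3*(-1583) + √(1074² + (-1447)²))*(-248*(-7574) - 3059267) = (-4749 + √(1153476 + 2093809))*(1878352 - 3059267) = (-4749 + √3247285)*(-1180915) = 5608165335 - 1180915*√3247285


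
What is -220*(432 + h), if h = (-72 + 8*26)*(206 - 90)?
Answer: -3565760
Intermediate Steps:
h = 15776 (h = (-72 + 208)*116 = 136*116 = 15776)
-220*(432 + h) = -220*(432 + 15776) = -220*16208 = -3565760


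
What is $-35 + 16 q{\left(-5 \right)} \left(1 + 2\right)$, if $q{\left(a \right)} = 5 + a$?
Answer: $-35$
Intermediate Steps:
$-35 + 16 q{\left(-5 \right)} \left(1 + 2\right) = -35 + 16 \left(5 - 5\right) \left(1 + 2\right) = -35 + 16 \cdot 0 \cdot 3 = -35 + 16 \cdot 0 = -35 + 0 = -35$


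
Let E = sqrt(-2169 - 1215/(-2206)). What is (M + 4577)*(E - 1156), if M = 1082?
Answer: -6541804 + 16977*I*sqrt(1172513266)/2206 ≈ -6.5418e+6 + 2.6352e+5*I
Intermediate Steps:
E = 3*I*sqrt(1172513266)/2206 (E = sqrt(-2169 - 1215*(-1/2206)) = sqrt(-2169 + 1215/2206) = sqrt(-4783599/2206) = 3*I*sqrt(1172513266)/2206 ≈ 46.567*I)
(M + 4577)*(E - 1156) = (1082 + 4577)*(3*I*sqrt(1172513266)/2206 - 1156) = 5659*(-1156 + 3*I*sqrt(1172513266)/2206) = -6541804 + 16977*I*sqrt(1172513266)/2206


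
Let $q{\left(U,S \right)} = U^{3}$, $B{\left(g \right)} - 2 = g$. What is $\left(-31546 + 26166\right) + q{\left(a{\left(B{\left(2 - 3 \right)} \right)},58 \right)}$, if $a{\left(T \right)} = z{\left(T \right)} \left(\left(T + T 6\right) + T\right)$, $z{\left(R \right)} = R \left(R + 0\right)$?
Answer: $-4868$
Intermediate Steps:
$z{\left(R \right)} = R^{2}$ ($z{\left(R \right)} = R R = R^{2}$)
$B{\left(g \right)} = 2 + g$
$a{\left(T \right)} = 8 T^{3}$ ($a{\left(T \right)} = T^{2} \left(\left(T + T 6\right) + T\right) = T^{2} \left(\left(T + 6 T\right) + T\right) = T^{2} \left(7 T + T\right) = T^{2} \cdot 8 T = 8 T^{3}$)
$\left(-31546 + 26166\right) + q{\left(a{\left(B{\left(2 - 3 \right)} \right)},58 \right)} = \left(-31546 + 26166\right) + \left(8 \left(2 + \left(2 - 3\right)\right)^{3}\right)^{3} = -5380 + \left(8 \left(2 + \left(2 - 3\right)\right)^{3}\right)^{3} = -5380 + \left(8 \left(2 - 1\right)^{3}\right)^{3} = -5380 + \left(8 \cdot 1^{3}\right)^{3} = -5380 + \left(8 \cdot 1\right)^{3} = -5380 + 8^{3} = -5380 + 512 = -4868$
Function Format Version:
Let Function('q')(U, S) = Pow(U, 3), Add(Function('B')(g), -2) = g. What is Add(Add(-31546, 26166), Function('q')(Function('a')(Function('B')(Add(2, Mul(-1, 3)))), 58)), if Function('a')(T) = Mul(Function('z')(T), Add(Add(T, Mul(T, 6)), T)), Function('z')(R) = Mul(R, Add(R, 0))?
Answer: -4868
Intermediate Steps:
Function('z')(R) = Pow(R, 2) (Function('z')(R) = Mul(R, R) = Pow(R, 2))
Function('B')(g) = Add(2, g)
Function('a')(T) = Mul(8, Pow(T, 3)) (Function('a')(T) = Mul(Pow(T, 2), Add(Add(T, Mul(T, 6)), T)) = Mul(Pow(T, 2), Add(Add(T, Mul(6, T)), T)) = Mul(Pow(T, 2), Add(Mul(7, T), T)) = Mul(Pow(T, 2), Mul(8, T)) = Mul(8, Pow(T, 3)))
Add(Add(-31546, 26166), Function('q')(Function('a')(Function('B')(Add(2, Mul(-1, 3)))), 58)) = Add(Add(-31546, 26166), Pow(Mul(8, Pow(Add(2, Add(2, Mul(-1, 3))), 3)), 3)) = Add(-5380, Pow(Mul(8, Pow(Add(2, Add(2, -3)), 3)), 3)) = Add(-5380, Pow(Mul(8, Pow(Add(2, -1), 3)), 3)) = Add(-5380, Pow(Mul(8, Pow(1, 3)), 3)) = Add(-5380, Pow(Mul(8, 1), 3)) = Add(-5380, Pow(8, 3)) = Add(-5380, 512) = -4868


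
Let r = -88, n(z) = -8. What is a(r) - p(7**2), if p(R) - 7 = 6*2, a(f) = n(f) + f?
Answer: -115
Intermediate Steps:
a(f) = -8 + f
p(R) = 19 (p(R) = 7 + 6*2 = 7 + 12 = 19)
a(r) - p(7**2) = (-8 - 88) - 1*19 = -96 - 19 = -115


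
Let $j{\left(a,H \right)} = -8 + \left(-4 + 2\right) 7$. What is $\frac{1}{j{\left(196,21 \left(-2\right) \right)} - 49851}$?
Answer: $- \frac{1}{49873} \approx -2.0051 \cdot 10^{-5}$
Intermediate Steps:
$j{\left(a,H \right)} = -22$ ($j{\left(a,H \right)} = -8 - 14 = -22$)
$\frac{1}{j{\left(196,21 \left(-2\right) \right)} - 49851} = \frac{1}{-22 - 49851} = \frac{1}{-49873} = - \frac{1}{49873}$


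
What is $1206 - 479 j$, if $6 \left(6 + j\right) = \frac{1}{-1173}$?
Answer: $\frac{28715519}{7038} \approx 4080.1$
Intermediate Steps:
$j = - \frac{42229}{7038}$ ($j = -6 + \frac{1}{6 \left(-1173\right)} = -6 + \frac{1}{6} \left(- \frac{1}{1173}\right) = -6 - \frac{1}{7038} = - \frac{42229}{7038} \approx -6.0001$)
$1206 - 479 j = 1206 - - \frac{20227691}{7038} = 1206 + \frac{20227691}{7038} = \frac{28715519}{7038}$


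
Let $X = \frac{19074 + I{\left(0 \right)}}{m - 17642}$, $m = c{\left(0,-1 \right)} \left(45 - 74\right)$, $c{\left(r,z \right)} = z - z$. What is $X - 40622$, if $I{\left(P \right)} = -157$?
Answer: $- \frac{716672241}{17642} \approx -40623.0$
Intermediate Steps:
$c{\left(r,z \right)} = 0$
$m = 0$ ($m = 0 \left(45 - 74\right) = 0 \left(-29\right) = 0$)
$X = - \frac{18917}{17642}$ ($X = \frac{19074 - 157}{0 - 17642} = \frac{18917}{-17642} = 18917 \left(- \frac{1}{17642}\right) = - \frac{18917}{17642} \approx -1.0723$)
$X - 40622 = - \frac{18917}{17642} - 40622 = - \frac{716672241}{17642}$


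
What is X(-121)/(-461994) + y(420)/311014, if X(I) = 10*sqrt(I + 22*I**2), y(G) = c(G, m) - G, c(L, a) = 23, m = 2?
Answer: -397/311014 - 55*sqrt(2661)/230997 ≈ -0.013559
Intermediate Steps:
y(G) = 23 - G
X(-121)/(-461994) + y(420)/311014 = (10*sqrt(-121*(1 + 22*(-121))))/(-461994) + (23 - 1*420)/311014 = (10*sqrt(-121*(1 - 2662)))*(-1/461994) + (23 - 420)*(1/311014) = (10*sqrt(-121*(-2661)))*(-1/461994) - 397*1/311014 = (10*sqrt(321981))*(-1/461994) - 397/311014 = (10*(11*sqrt(2661)))*(-1/461994) - 397/311014 = (110*sqrt(2661))*(-1/461994) - 397/311014 = -55*sqrt(2661)/230997 - 397/311014 = -397/311014 - 55*sqrt(2661)/230997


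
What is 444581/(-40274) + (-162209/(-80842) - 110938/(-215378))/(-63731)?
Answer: -610562625581804511/55309855903703843 ≈ -11.039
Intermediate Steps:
444581/(-40274) + (-162209/(-80842) - 110938/(-215378))/(-63731) = 444581*(-1/40274) + (-162209*(-1/80842) - 110938*(-1/215378))*(-1/63731) = -444581/40274 + (162209/80842 + 55469/107689)*(-1/63731) = -444581/40274 + (21952349899/8705794138)*(-1/63731) = -444581/40274 - 217349999/5493356101078 = -610562625581804511/55309855903703843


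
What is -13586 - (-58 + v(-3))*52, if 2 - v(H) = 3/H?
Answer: -10726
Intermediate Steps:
v(H) = 2 - 3/H
-13586 - (-58 + v(-3))*52 = -13586 - (-58 + (2 - 3/(-3)))*52 = -13586 - (-58 + (2 - 3*(-1/3)))*52 = -13586 - (-58 + (2 + 1))*52 = -13586 - (-58 + 3)*52 = -13586 - (-55)*52 = -13586 - 1*(-2860) = -13586 + 2860 = -10726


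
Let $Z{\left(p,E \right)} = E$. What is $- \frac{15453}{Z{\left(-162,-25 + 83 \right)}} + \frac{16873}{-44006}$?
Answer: $- \frac{170250838}{638087} \approx -266.81$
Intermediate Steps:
$- \frac{15453}{Z{\left(-162,-25 + 83 \right)}} + \frac{16873}{-44006} = - \frac{15453}{-25 + 83} + \frac{16873}{-44006} = - \frac{15453}{58} + 16873 \left(- \frac{1}{44006}\right) = \left(-15453\right) \frac{1}{58} - \frac{16873}{44006} = - \frac{15453}{58} - \frac{16873}{44006} = - \frac{170250838}{638087}$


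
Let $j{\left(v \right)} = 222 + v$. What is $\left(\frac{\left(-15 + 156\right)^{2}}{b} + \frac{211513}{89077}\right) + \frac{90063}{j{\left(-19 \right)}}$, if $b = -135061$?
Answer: $\frac{1088972157081479}{2442258225491} \approx 445.89$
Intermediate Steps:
$\left(\frac{\left(-15 + 156\right)^{2}}{b} + \frac{211513}{89077}\right) + \frac{90063}{j{\left(-19 \right)}} = \left(\frac{\left(-15 + 156\right)^{2}}{-135061} + \frac{211513}{89077}\right) + \frac{90063}{222 - 19} = \left(141^{2} \left(- \frac{1}{135061}\right) + 211513 \cdot \frac{1}{89077}\right) + \frac{90063}{203} = \left(19881 \left(- \frac{1}{135061}\right) + \frac{211513}{89077}\right) + 90063 \cdot \frac{1}{203} = \left(- \frac{19881}{135061} + \frac{211513}{89077}\right) + \frac{90063}{203} = \frac{26796217456}{12030828697} + \frac{90063}{203} = \frac{1088972157081479}{2442258225491}$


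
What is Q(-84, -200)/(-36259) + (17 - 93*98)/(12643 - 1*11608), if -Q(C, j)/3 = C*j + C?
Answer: -277944943/37528065 ≈ -7.4063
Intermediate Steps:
Q(C, j) = -3*C - 3*C*j (Q(C, j) = -3*(C*j + C) = -3*(C + C*j) = -3*C - 3*C*j)
Q(-84, -200)/(-36259) + (17 - 93*98)/(12643 - 1*11608) = -3*(-84)*(1 - 200)/(-36259) + (17 - 93*98)/(12643 - 1*11608) = -3*(-84)*(-199)*(-1/36259) + (17 - 9114)/(12643 - 11608) = -50148*(-1/36259) - 9097/1035 = 50148/36259 - 9097*1/1035 = 50148/36259 - 9097/1035 = -277944943/37528065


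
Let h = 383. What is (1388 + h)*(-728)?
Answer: -1289288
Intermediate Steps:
(1388 + h)*(-728) = (1388 + 383)*(-728) = 1771*(-728) = -1289288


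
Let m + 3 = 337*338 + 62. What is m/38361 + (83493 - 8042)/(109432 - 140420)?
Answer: 637171609/1188730668 ≈ 0.53601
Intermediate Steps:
m = 113965 (m = -3 + (337*338 + 62) = -3 + (113906 + 62) = -3 + 113968 = 113965)
m/38361 + (83493 - 8042)/(109432 - 140420) = 113965/38361 + (83493 - 8042)/(109432 - 140420) = 113965*(1/38361) + 75451/(-30988) = 113965/38361 + 75451*(-1/30988) = 113965/38361 - 75451/30988 = 637171609/1188730668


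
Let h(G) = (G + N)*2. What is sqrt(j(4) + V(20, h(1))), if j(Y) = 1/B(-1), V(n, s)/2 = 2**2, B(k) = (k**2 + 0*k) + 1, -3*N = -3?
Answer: sqrt(34)/2 ≈ 2.9155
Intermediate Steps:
N = 1 (N = -1/3*(-3) = 1)
h(G) = 2 + 2*G (h(G) = (G + 1)*2 = (1 + G)*2 = 2 + 2*G)
B(k) = 1 + k**2 (B(k) = (k**2 + 0) + 1 = k**2 + 1 = 1 + k**2)
V(n, s) = 8 (V(n, s) = 2*2**2 = 2*4 = 8)
j(Y) = 1/2 (j(Y) = 1/(1 + (-1)**2) = 1/(1 + 1) = 1/2)
sqrt(j(4) + V(20, h(1))) = sqrt(1/2 + 8) = sqrt(17/2) = sqrt(34)/2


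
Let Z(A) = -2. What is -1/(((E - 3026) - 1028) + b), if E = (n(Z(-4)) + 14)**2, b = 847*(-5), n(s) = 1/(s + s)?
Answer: 16/129599 ≈ 0.00012346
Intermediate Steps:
n(s) = 1/(2*s)
b = -4235
E = 3025/16 (E = ((1/2)/(-2) + 14)**2 = ((1/2)*(-1/2) + 14)**2 = (-1/4 + 14)**2 = (55/4)**2 = 3025/16 ≈ 189.06)
-1/(((E - 3026) - 1028) + b) = -1/(((3025/16 - 3026) - 1028) - 4235) = -1/((-45391/16 - 1028) - 4235) = -1/(-61839/16 - 4235) = -1/(-129599/16) = -1*(-16/129599) = 16/129599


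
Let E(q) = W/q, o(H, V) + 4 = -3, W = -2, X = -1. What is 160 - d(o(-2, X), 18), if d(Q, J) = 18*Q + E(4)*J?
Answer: 295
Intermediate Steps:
o(H, V) = -7 (o(H, V) = -4 - 3 = -7)
E(q) = -2/q
d(Q, J) = 18*Q - J/2 (d(Q, J) = 18*Q + (-2/4)*J = 18*Q + (-2*¼)*J = 18*Q - J/2)
160 - d(o(-2, X), 18) = 160 - (18*(-7) - ½*18) = 160 - (-126 - 9) = 160 - 1*(-135) = 160 + 135 = 295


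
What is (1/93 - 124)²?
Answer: 132963961/8649 ≈ 15373.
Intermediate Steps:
(1/93 - 124)² = (-11531/93)² = 132963961/8649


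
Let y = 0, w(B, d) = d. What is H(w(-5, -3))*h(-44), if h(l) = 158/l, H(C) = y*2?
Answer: 0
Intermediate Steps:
H(C) = 0 (H(C) = 0*2 = 0)
H(w(-5, -3))*h(-44) = 0*(158/(-44)) = 0*(158*(-1/44)) = 0*(-79/22) = 0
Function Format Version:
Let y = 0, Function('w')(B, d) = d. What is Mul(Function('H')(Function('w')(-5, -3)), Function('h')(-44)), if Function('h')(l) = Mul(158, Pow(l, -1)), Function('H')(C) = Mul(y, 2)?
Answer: 0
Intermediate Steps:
Function('H')(C) = 0 (Function('H')(C) = Mul(0, 2) = 0)
Mul(Function('H')(Function('w')(-5, -3)), Function('h')(-44)) = Mul(0, Mul(158, Pow(-44, -1))) = Mul(0, Mul(158, Rational(-1, 44))) = Mul(0, Rational(-79, 22)) = 0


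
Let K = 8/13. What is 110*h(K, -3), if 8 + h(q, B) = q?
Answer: -10560/13 ≈ -812.31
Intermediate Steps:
K = 8/13 (K = 8*(1/13) = 8/13 ≈ 0.61539)
h(q, B) = -8 + q
110*h(K, -3) = 110*(-8 + 8/13) = 110*(-96/13) = -10560/13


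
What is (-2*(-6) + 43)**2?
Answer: 3025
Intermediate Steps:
(-2*(-6) + 43)**2 = (12 + 43)**2 = 55**2 = 3025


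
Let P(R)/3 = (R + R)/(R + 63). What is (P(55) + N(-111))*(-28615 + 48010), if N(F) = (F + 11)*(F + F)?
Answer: 25406771175/59 ≈ 4.3062e+8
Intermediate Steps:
P(R) = 6*R/(63 + R) (P(R) = 3*((R + R)/(R + 63)) = 3*((2*R)/(63 + R)) = 3*(2*R/(63 + R)) = 6*R/(63 + R))
N(F) = 2*F*(11 + F) (N(F) = (11 + F)*(2*F) = 2*F*(11 + F))
(P(55) + N(-111))*(-28615 + 48010) = (6*55/(63 + 55) + 2*(-111)*(11 - 111))*(-28615 + 48010) = (6*55/118 + 2*(-111)*(-100))*19395 = (6*55*(1/118) + 22200)*19395 = (165/59 + 22200)*19395 = (1309965/59)*19395 = 25406771175/59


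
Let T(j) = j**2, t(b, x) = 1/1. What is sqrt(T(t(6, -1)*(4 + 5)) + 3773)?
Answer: sqrt(3854) ≈ 62.081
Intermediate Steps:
t(b, x) = 1 (t(b, x) = 1*1 = 1)
sqrt(T(t(6, -1)*(4 + 5)) + 3773) = sqrt((1*(4 + 5))**2 + 3773) = sqrt((1*9)**2 + 3773) = sqrt(9**2 + 3773) = sqrt(81 + 3773) = sqrt(3854)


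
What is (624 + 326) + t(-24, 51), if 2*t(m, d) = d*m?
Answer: 338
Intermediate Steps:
t(m, d) = d*m/2 (t(m, d) = (d*m)/2 = d*m/2)
(624 + 326) + t(-24, 51) = (624 + 326) + (½)*51*(-24) = 950 - 612 = 338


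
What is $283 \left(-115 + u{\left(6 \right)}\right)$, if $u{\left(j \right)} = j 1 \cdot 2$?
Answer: $-29149$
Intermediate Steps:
$u{\left(j \right)} = 2 j$ ($u{\left(j \right)} = j 2 = 2 j$)
$283 \left(-115 + u{\left(6 \right)}\right) = 283 \left(-115 + 2 \cdot 6\right) = 283 \left(-115 + 12\right) = 283 \left(-103\right) = -29149$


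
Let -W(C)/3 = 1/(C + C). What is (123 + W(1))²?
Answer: 59049/4 ≈ 14762.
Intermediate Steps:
W(C) = -3/(2*C) (W(C) = -3/(C + C) = -3*1/(2*C) = -3/(2*C))
(123 + W(1))² = (123 - 3/2/1)² = (123 - 3/2*1)² = (123 - 3/2)² = (243/2)² = 59049/4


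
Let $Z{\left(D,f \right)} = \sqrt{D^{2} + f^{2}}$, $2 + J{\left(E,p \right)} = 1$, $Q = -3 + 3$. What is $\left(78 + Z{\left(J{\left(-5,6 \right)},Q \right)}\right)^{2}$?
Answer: $6241$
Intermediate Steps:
$Q = 0$
$J{\left(E,p \right)} = -1$ ($J{\left(E,p \right)} = -2 + 1 = -1$)
$\left(78 + Z{\left(J{\left(-5,6 \right)},Q \right)}\right)^{2} = \left(78 + \sqrt{\left(-1\right)^{2} + 0^{2}}\right)^{2} = \left(78 + \sqrt{1 + 0}\right)^{2} = \left(78 + \sqrt{1}\right)^{2} = \left(78 + 1\right)^{2} = 79^{2} = 6241$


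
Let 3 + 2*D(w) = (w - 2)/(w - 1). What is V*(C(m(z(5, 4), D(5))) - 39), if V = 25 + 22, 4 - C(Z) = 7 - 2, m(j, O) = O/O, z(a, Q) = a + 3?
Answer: -1880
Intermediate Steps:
D(w) = -3/2 + (-2 + w)/(2*(-1 + w)) (D(w) = -3/2 + ((w - 2)/(w - 1))/2 = -3/2 + ((-2 + w)/(-1 + w))/2 = -3/2 + (-2 + w)/(2*(-1 + w)))
z(a, Q) = 3 + a
m(j, O) = 1
C(Z) = -1 (C(Z) = 4 - (7 - 2) = 4 - 1*5 = 4 - 5 = -1)
V = 47
V*(C(m(z(5, 4), D(5))) - 39) = 47*(-1 - 39) = 47*(-40) = -1880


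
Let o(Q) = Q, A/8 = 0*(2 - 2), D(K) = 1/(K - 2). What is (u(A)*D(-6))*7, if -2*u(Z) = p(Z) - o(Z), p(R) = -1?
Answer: -7/16 ≈ -0.43750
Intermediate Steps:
D(K) = 1/(-2 + K)
A = 0 (A = 8*(0*(2 - 2)) = 8*(0*0) = 8*0 = 0)
u(Z) = ½ + Z/2 (u(Z) = -(-1 - Z)/2 = ½ + Z/2)
(u(A)*D(-6))*7 = ((½ + (½)*0)/(-2 - 6))*7 = ((½ + 0)/(-8))*7 = ((½)*(-⅛))*7 = -1/16*7 = -7/16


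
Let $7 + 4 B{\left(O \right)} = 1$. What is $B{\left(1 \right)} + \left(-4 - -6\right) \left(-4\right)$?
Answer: $- \frac{19}{2} \approx -9.5$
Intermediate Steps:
$B{\left(O \right)} = - \frac{3}{2}$ ($B{\left(O \right)} = - \frac{7}{4} + \frac{1}{4} \cdot 1 = - \frac{7}{4} + \frac{1}{4} = - \frac{3}{2}$)
$B{\left(1 \right)} + \left(-4 - -6\right) \left(-4\right) = - \frac{3}{2} + \left(-4 - -6\right) \left(-4\right) = - \frac{3}{2} + \left(-4 + 6\right) \left(-4\right) = - \frac{3}{2} + 2 \left(-4\right) = - \frac{3}{2} - 8 = - \frac{19}{2}$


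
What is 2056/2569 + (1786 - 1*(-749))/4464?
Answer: 5230133/3822672 ≈ 1.3682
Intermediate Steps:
2056/2569 + (1786 - 1*(-749))/4464 = 2056*(1/2569) + (1786 + 749)*(1/4464) = 2056/2569 + 2535*(1/4464) = 2056/2569 + 845/1488 = 5230133/3822672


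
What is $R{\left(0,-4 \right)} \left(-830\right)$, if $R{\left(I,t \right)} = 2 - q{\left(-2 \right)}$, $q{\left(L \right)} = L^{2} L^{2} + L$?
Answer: $9960$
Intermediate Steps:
$q{\left(L \right)} = L + L^{4}$ ($q{\left(L \right)} = L^{4} + L = L + L^{4}$)
$R{\left(I,t \right)} = -12$ ($R{\left(I,t \right)} = 2 - \left(-2 + \left(-2\right)^{4}\right) = 2 - \left(-2 + 16\right) = 2 - 14 = -12$)
$R{\left(0,-4 \right)} \left(-830\right) = \left(-12\right) \left(-830\right) = 9960$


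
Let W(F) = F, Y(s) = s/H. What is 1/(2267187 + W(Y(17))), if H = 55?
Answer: 55/124695302 ≈ 4.4107e-7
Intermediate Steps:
Y(s) = s/55
1/(2267187 + W(Y(17))) = 1/(2267187 + (1/55)*17) = 1/(2267187 + 17/55) = 1/(124695302/55) = 55/124695302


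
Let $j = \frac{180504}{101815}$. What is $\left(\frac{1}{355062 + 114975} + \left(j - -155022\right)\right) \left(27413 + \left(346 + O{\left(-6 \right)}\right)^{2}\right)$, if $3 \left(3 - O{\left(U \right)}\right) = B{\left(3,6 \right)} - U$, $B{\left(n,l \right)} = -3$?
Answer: $\frac{1101839358424431909341}{47856817155} \approx 2.3024 \cdot 10^{10}$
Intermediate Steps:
$j = \frac{180504}{101815}$ ($j = 180504 \cdot \frac{1}{101815} = \frac{180504}{101815} \approx 1.7729$)
$O{\left(U \right)} = 4 + \frac{U}{3}$ ($O{\left(U \right)} = 3 - \frac{-3 - U}{3} = 3 + \left(1 + \frac{U}{3}\right) = 4 + \frac{U}{3}$)
$\left(\frac{1}{355062 + 114975} + \left(j - -155022\right)\right) \left(27413 + \left(346 + O{\left(-6 \right)}\right)^{2}\right) = \left(\frac{1}{355062 + 114975} + \left(\frac{180504}{101815} - -155022\right)\right) \left(27413 + \left(346 + \left(4 + \frac{1}{3} \left(-6\right)\right)\right)^{2}\right) = \left(\frac{1}{470037} + \left(\frac{180504}{101815} + 155022\right)\right) \left(27413 + \left(346 + \left(4 - 2\right)\right)^{2}\right) = \left(\frac{1}{470037} + \frac{15783745434}{101815}\right) \left(27413 + \left(346 + 2\right)^{2}\right) = \frac{7418944352662873 \left(27413 + 348^{2}\right)}{47856817155} = \frac{7418944352662873 \left(27413 + 121104\right)}{47856817155} = \frac{7418944352662873}{47856817155} \cdot 148517 = \frac{1101839358424431909341}{47856817155}$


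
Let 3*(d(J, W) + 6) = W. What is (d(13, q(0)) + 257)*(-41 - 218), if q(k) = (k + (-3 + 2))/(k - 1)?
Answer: -195286/3 ≈ -65095.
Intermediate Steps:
q(k) = 1 (q(k) = (k - 1)/(-1 + k) = (-1 + k)/(-1 + k) = 1)
d(J, W) = -6 + W/3
(d(13, q(0)) + 257)*(-41 - 218) = ((-6 + (1/3)*1) + 257)*(-41 - 218) = ((-6 + 1/3) + 257)*(-259) = (-17/3 + 257)*(-259) = (754/3)*(-259) = -195286/3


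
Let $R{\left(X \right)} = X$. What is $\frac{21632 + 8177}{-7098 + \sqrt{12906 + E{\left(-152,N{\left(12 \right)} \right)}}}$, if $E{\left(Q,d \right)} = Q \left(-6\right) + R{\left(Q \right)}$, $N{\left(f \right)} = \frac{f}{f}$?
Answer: $- \frac{105792141}{25183969} - \frac{29809 \sqrt{13666}}{50367938} \approx -4.27$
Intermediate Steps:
$N{\left(f \right)} = 1$
$E{\left(Q,d \right)} = - 5 Q$ ($E{\left(Q,d \right)} = Q \left(-6\right) + Q = - 6 Q + Q = - 5 Q$)
$\frac{21632 + 8177}{-7098 + \sqrt{12906 + E{\left(-152,N{\left(12 \right)} \right)}}} = \frac{21632 + 8177}{-7098 + \sqrt{12906 - -760}} = \frac{29809}{-7098 + \sqrt{12906 + 760}} = \frac{29809}{-7098 + \sqrt{13666}}$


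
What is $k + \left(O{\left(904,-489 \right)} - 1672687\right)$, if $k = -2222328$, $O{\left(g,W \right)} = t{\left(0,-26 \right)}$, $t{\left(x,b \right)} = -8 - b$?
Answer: $-3894997$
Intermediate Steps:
$O{\left(g,W \right)} = 18$ ($O{\left(g,W \right)} = -8 - -26 = -8 + 26 = 18$)
$k + \left(O{\left(904,-489 \right)} - 1672687\right) = -2222328 + \left(18 - 1672687\right) = -2222328 - 1672669 = -3894997$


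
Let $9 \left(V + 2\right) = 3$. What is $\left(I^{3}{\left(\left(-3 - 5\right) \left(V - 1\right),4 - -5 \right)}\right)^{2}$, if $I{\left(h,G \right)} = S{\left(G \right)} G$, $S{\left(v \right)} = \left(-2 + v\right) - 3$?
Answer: $2176782336$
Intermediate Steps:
$S{\left(v \right)} = -5 + v$
$V = - \frac{5}{3}$ ($V = -2 + \frac{1}{9} \cdot 3 = -2 + \frac{1}{3} = - \frac{5}{3} \approx -1.6667$)
$I{\left(h,G \right)} = G \left(-5 + G\right)$ ($I{\left(h,G \right)} = \left(-5 + G\right) G = G \left(-5 + G\right)$)
$\left(I^{3}{\left(\left(-3 - 5\right) \left(V - 1\right),4 - -5 \right)}\right)^{2} = \left(\left(\left(4 - -5\right) \left(-5 + \left(4 - -5\right)\right)\right)^{3}\right)^{2} = \left(\left(\left(4 + 5\right) \left(-5 + \left(4 + 5\right)\right)\right)^{3}\right)^{2} = \left(\left(9 \left(-5 + 9\right)\right)^{3}\right)^{2} = \left(\left(9 \cdot 4\right)^{3}\right)^{2} = \left(36^{3}\right)^{2} = 46656^{2} = 2176782336$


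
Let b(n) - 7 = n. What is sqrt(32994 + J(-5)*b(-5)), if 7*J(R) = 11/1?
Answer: 2*sqrt(404215)/7 ≈ 181.65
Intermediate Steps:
b(n) = 7 + n
J(R) = 11/7 (J(R) = (11/1)/7 = (11*1)/7 = (1/7)*11 = 11/7)
sqrt(32994 + J(-5)*b(-5)) = sqrt(32994 + 11*(7 - 5)/7) = sqrt(32994 + (11/7)*2) = sqrt(32994 + 22/7) = sqrt(230980/7) = 2*sqrt(404215)/7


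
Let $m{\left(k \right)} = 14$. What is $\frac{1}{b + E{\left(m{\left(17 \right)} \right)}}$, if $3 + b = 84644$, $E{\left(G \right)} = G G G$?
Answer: $\frac{1}{87385} \approx 1.1444 \cdot 10^{-5}$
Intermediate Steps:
$E{\left(G \right)} = G^{3}$ ($E{\left(G \right)} = G^{2} G = G^{3}$)
$b = 84641$ ($b = -3 + 84644 = 84641$)
$\frac{1}{b + E{\left(m{\left(17 \right)} \right)}} = \frac{1}{84641 + 14^{3}} = \frac{1}{84641 + 2744} = \frac{1}{87385}$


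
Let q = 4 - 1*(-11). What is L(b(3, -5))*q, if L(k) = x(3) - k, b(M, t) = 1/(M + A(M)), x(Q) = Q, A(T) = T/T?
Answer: 165/4 ≈ 41.250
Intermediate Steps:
A(T) = 1
b(M, t) = 1/(1 + M) (b(M, t) = 1/(M + 1) = 1/(1 + M))
q = 15 (q = 4 + 11 = 15)
L(k) = 3 - k
L(b(3, -5))*q = (3 - 1/(1 + 3))*15 = (3 - 1/4)*15 = (3 - 1*¼)*15 = (3 - ¼)*15 = (11/4)*15 = 165/4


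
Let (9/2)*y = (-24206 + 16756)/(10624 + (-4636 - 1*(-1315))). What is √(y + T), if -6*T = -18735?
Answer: √5994818210890/43818 ≈ 55.877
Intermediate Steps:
y = -14900/65727 (y = 2*((-24206 + 16756)/(10624 + (-4636 - 1*(-1315))))/9 = 2*(-7450/(10624 + (-4636 + 1315)))/9 = 2*(-7450/(10624 - 3321))/9 = 2*(-7450/7303)/9 = 2*(-7450*1/7303)/9 = (2/9)*(-7450/7303) = -14900/65727 ≈ -0.22670)
T = 6245/2 (T = -⅙*(-18735) = 6245/2 ≈ 3122.5)
√(y + T) = √(-14900/65727 + 6245/2) = √(410435315/131454) = √5994818210890/43818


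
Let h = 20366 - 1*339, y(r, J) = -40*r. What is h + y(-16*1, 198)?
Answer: 20667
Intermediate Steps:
h = 20027 (h = 20366 - 339 = 20027)
h + y(-16*1, 198) = 20027 - (-640) = 20027 - 40*(-16) = 20027 + 640 = 20667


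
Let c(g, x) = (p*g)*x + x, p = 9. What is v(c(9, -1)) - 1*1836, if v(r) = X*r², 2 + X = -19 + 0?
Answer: -143040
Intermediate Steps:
X = -21 (X = -2 + (-19 + 0) = -2 - 19 = -21)
c(g, x) = x + 9*g*x (c(g, x) = (9*g)*x + x = 9*g*x + x = x + 9*g*x)
v(r) = -21*r²
v(c(9, -1)) - 1*1836 = -21*(1 + 9*9)² - 1*1836 = -21*(1 + 81)² - 1836 = -21*(-1*82)² - 1836 = -21*(-82)² - 1836 = -21*6724 - 1836 = -141204 - 1836 = -143040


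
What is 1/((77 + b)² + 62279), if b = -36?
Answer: 1/63960 ≈ 1.5635e-5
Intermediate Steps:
1/((77 + b)² + 62279) = 1/((77 - 36)² + 62279) = 1/(41² + 62279) = 1/(1681 + 62279) = 1/63960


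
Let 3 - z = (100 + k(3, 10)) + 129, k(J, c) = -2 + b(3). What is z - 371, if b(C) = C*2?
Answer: -601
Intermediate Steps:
b(C) = 2*C
k(J, c) = 4 (k(J, c) = -2 + 2*3 = -2 + 6 = 4)
z = -230 (z = 3 - ((100 + 4) + 129) = 3 - (104 + 129) = 3 - 1*233 = 3 - 233 = -230)
z - 371 = -230 - 371 = -601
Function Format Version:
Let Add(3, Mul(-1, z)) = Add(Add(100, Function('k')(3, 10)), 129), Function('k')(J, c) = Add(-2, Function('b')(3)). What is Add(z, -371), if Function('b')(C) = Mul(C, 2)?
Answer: -601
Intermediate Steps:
Function('b')(C) = Mul(2, C)
Function('k')(J, c) = 4 (Function('k')(J, c) = Add(-2, Mul(2, 3)) = Add(-2, 6) = 4)
z = -230 (z = Add(3, Mul(-1, Add(Add(100, 4), 129))) = Add(3, Mul(-1, Add(104, 129))) = Add(3, Mul(-1, 233)) = Add(3, -233) = -230)
Add(z, -371) = Add(-230, -371) = -601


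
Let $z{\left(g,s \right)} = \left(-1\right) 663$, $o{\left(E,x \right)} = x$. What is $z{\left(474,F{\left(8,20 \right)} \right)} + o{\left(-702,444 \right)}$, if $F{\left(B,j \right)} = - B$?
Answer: $-219$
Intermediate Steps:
$z{\left(g,s \right)} = -663$
$z{\left(474,F{\left(8,20 \right)} \right)} + o{\left(-702,444 \right)} = -663 + 444 = -219$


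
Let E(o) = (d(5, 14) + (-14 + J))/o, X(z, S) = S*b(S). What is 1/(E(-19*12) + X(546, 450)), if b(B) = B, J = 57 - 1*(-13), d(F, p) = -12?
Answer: 57/11542489 ≈ 4.9383e-6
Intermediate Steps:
J = 70 (J = 57 + 13 = 70)
X(z, S) = S² (X(z, S) = S*S = S²)
E(o) = 44/o (E(o) = (-12 + (-14 + 70))/o = (-12 + 56)/o = 44/o)
1/(E(-19*12) + X(546, 450)) = 1/(44/((-19*12)) + 450²) = 1/(44/(-228) + 202500) = 1/(44*(-1/228) + 202500) = 1/(-11/57 + 202500) = 1/(11542489/57) = 57/11542489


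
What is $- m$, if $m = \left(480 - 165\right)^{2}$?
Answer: $-99225$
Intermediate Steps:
$m = 99225$ ($m = 315^{2} = 99225$)
$- m = \left(-1\right) 99225 = -99225$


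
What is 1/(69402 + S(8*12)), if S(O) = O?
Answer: 1/69498 ≈ 1.4389e-5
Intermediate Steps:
1/(69402 + S(8*12)) = 1/(69402 + 8*12) = 1/(69402 + 96) = 1/69498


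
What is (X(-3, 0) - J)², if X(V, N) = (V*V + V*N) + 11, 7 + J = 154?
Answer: 16129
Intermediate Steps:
J = 147 (J = -7 + 154 = 147)
X(V, N) = 11 + V² + N*V (X(V, N) = (V² + N*V) + 11 = 11 + V² + N*V)
(X(-3, 0) - J)² = ((11 + (-3)² + 0*(-3)) - 1*147)² = ((11 + 9 + 0) - 147)² = (20 - 147)² = (-127)² = 16129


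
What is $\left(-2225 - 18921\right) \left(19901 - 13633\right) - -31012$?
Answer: $-132512116$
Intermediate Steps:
$\left(-2225 - 18921\right) \left(19901 - 13633\right) - -31012 = \left(-21146\right) 6268 + 31012 = -132543128 + 31012 = -132512116$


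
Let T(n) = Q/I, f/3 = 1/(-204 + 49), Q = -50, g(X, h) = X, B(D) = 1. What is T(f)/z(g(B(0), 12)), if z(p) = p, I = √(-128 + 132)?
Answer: -25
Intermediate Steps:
I = 2 (I = √4 = 2)
f = -3/155 (f = 3/(-204 + 49) = 3/(-155) = 3*(-1/155) = -3/155 ≈ -0.019355)
T(n) = -25 (T(n) = -50/2 = -50*½ = -25)
T(f)/z(g(B(0), 12)) = -25/1 = -25*1 = -25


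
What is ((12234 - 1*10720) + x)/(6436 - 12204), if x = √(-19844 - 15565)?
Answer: -757/2884 - I*√35409/5768 ≈ -0.26248 - 0.032624*I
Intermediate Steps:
x = I*√35409 (x = √(-35409) = I*√35409 ≈ 188.17*I)
((12234 - 1*10720) + x)/(6436 - 12204) = ((12234 - 1*10720) + I*√35409)/(6436 - 12204) = ((12234 - 10720) + I*√35409)/(-5768) = (1514 + I*√35409)*(-1/5768) = -757/2884 - I*√35409/5768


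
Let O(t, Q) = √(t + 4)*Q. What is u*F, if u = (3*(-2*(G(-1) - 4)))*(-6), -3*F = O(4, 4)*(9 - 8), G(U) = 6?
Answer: -192*√2 ≈ -271.53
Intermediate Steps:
O(t, Q) = Q*√(4 + t) (O(t, Q) = √(4 + t)*Q = Q*√(4 + t))
F = -8*√2/3 (F = -4*√(4 + 4)*(9 - 8)/3 = -4*√8/3 = -4*(2*√2)/3 = -8*√2/3 ≈ -3.7712)
u = 72 (u = (3*(-2*(6 - 4)))*(-6) = (3*(-2*2))*(-6) = (3*(-4))*(-6) = -12*(-6) = 72)
u*F = 72*(-8*√2/3) = -192*√2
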